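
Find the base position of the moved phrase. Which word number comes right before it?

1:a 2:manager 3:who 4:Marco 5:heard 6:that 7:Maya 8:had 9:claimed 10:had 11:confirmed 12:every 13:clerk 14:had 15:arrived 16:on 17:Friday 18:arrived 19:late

The displaced element is "a manager" (word 2).
It is linked across 2 clause boundaries (that → Ø).
It functions as the subject of "confirmed", so the gap sits immediately after word 9 ("claimed").
Base order: Marco heard that Maya had claimed that a manager had confirmed every clerk had arrived on Friday.

9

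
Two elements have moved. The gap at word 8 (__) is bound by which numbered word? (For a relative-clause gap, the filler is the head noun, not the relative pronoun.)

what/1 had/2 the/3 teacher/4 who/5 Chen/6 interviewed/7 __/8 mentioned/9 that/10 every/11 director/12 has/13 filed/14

The marked gap is inside the relative clause, the direct object of "interviewed".
Its filler is the head noun "teacher" (via "who"), at word 4.
(The other dependency links word 1 to a gap after word 14.)

4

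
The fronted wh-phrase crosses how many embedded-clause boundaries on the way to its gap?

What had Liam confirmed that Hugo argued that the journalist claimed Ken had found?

"what" is extracted from the object of "found".
Boundaries crossed, outermost first: [that], [that], [Ø] — 3 in total.

3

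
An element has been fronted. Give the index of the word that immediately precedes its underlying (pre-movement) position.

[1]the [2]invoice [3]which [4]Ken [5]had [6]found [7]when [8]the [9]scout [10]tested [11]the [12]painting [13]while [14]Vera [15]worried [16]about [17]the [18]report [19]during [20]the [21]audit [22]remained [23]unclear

The displaced element is "the invoice" (word 2).
It functions as the direct object of "found", so the gap sits immediately after word 6 ("found").
Base order: Ken had found the invoice when the scout tested the painting while Vera worried about the report during the audit.

6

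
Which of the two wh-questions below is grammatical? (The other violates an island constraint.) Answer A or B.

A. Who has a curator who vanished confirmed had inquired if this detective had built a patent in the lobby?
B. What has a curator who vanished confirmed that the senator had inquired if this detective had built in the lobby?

In B, the wh-phrase is extracted from inside a wh-island (introduced by "if"), which blocks movement.
In A, the extraction path crosses only that-complement boundaries, which are transparent.
So A is grammatical.

A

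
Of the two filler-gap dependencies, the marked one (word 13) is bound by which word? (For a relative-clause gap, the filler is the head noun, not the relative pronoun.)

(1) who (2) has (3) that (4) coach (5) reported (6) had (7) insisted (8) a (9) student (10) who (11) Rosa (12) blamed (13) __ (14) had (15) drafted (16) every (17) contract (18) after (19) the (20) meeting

The marked gap is inside the relative clause, the direct object of "blamed".
Its filler is the head noun "student" (via "who"), at word 9.
(The other dependency links word 1 to a gap after word 5.)

9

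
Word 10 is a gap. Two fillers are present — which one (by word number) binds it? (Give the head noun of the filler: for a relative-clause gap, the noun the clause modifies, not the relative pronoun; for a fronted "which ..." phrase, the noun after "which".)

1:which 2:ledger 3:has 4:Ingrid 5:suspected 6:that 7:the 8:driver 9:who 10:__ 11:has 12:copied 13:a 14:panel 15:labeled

8

The marked gap is inside the relative clause, the subject of "copied".
Its filler is the head noun "driver" (via "who"), at word 8.
(The other dependency links word 2 to a gap after word 15.)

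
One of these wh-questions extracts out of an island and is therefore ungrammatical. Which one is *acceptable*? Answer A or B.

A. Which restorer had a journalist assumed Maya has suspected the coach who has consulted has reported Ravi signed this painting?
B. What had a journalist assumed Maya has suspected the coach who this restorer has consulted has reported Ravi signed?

B

In A, the wh-phrase is extracted from inside a complex-NP island (relative clause) (introduced by "who"), which blocks movement.
In B, the extraction path crosses only that-complement boundaries, which are transparent.
So B is grammatical.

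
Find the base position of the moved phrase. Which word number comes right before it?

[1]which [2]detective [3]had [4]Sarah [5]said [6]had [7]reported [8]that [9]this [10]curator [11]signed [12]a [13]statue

The displaced element is "which detective" (word 2).
It is linked across 1 clause boundary (Ø).
It functions as the subject of "reported", so the gap sits immediately after word 5 ("said").
Base order: Sarah had said that which detective had reported that this curator signed a statue.

5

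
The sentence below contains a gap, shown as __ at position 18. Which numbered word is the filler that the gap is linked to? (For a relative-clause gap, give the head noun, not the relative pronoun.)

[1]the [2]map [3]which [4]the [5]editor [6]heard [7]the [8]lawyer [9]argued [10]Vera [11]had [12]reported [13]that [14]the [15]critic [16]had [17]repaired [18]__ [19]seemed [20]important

The gap at 18 is the object of "repaired", inside a relative clause.
The relative pronoun is "which" (word 3); it is bound by the head noun immediately before it.
Its filler is the head noun "map", at word 2.

2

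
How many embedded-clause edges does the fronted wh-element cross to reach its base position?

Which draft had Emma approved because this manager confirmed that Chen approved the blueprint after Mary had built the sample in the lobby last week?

"which draft" originates inside the matrix clause — no clause boundary is crossed.

0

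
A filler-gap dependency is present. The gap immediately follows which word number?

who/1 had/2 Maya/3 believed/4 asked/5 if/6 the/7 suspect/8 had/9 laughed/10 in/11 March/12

The displaced element is "who" (word 1).
It is linked across 1 clause boundary (Ø).
It functions as the subject of "asked", so the gap sits immediately after word 4 ("believed").
Base order: Maya had believed that who asked if the suspect had laughed in March.

4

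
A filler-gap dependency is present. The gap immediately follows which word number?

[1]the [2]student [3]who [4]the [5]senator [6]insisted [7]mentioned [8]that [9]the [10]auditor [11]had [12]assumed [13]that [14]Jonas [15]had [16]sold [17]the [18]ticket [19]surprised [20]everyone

6

The displaced element is "the student" (word 2).
It is linked across 1 clause boundary (Ø).
It functions as the subject of "mentioned", so the gap sits immediately after word 6 ("insisted").
Base order: The senator insisted that the student mentioned that the auditor had assumed that Jonas had sold the ticket.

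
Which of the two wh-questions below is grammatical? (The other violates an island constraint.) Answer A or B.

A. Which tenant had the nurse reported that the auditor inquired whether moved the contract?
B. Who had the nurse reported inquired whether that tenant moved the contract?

In A, the wh-phrase is extracted from inside a wh-island (introduced by "whether"), which blocks movement.
In B, the extraction path crosses only that-complement boundaries, which are transparent.
So B is grammatical.

B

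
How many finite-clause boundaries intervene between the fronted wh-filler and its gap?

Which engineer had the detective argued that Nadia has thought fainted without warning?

"which engineer" is extracted from the subject of "fainted".
Boundaries crossed, outermost first: [that], [Ø] — 2 in total.

2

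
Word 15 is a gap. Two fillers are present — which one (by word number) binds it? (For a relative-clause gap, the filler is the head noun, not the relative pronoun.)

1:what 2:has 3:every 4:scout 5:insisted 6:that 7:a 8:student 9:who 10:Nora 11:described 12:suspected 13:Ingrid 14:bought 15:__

1

The marked gap is the direct object of "bought".
Its filler is the fronted wh-phrase "what", at word 1.
(The other dependency links word 8 to a gap after word 11.)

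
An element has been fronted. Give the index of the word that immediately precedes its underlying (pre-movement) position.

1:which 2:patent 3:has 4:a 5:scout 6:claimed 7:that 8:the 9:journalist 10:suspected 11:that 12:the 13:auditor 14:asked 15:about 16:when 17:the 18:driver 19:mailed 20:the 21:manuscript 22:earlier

The displaced element is "which patent" (word 2).
It is linked across 2 clause boundaries (that → that).
It functions as the object of the preposition "about" of "asked", so the gap sits immediately after word 15 ("about").
Base order: A scout has claimed that the journalist suspected that the auditor asked about which patent when the driver mailed the manuscript earlier.

15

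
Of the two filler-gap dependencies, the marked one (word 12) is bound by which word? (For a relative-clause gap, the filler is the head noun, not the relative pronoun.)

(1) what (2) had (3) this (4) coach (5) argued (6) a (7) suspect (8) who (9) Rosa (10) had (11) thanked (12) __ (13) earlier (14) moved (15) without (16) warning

The marked gap is inside the relative clause, the direct object of "thanked".
Its filler is the head noun "suspect" (via "who"), at word 7.
(The other dependency links word 1 to a gap after word 14.)

7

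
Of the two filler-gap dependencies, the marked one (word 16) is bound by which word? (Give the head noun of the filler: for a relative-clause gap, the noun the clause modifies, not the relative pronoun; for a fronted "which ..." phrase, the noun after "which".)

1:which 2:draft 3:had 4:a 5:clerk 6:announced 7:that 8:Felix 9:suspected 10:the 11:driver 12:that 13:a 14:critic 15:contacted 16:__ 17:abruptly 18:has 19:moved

11

The marked gap is inside the relative clause, the direct object of "contacted".
Its filler is the head noun "driver" (via "that"), at word 11.
(The other dependency links word 2 to a gap after word 19.)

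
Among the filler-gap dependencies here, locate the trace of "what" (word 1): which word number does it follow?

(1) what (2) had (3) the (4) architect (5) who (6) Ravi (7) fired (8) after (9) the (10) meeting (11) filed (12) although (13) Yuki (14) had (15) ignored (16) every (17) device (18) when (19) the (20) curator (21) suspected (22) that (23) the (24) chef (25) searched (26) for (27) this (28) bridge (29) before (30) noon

11

The displaced element is "what" (word 1).
It functions as the direct object of "filed", so the gap sits immediately after word 11 ("filed").
Base order: The architect who Ravi fired after the meeting had filed what although Yuki had ignored every device when the curator suspected that the chef searched for this bridge before noon.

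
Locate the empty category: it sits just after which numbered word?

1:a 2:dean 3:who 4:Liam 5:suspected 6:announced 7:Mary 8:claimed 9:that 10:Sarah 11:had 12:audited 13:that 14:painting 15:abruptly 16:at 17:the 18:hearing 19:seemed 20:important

The displaced element is "a dean" (word 2).
It is linked across 1 clause boundary (Ø).
It functions as the subject of "announced", so the gap sits immediately after word 5 ("suspected").
Base order: Liam suspected that a dean announced Mary claimed that Sarah had audited that painting abruptly at the hearing.

5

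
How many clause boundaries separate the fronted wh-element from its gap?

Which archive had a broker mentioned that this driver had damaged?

1

"which archive" is extracted from the object of "damaged".
Boundaries crossed, outermost first: [that] — 1 in total.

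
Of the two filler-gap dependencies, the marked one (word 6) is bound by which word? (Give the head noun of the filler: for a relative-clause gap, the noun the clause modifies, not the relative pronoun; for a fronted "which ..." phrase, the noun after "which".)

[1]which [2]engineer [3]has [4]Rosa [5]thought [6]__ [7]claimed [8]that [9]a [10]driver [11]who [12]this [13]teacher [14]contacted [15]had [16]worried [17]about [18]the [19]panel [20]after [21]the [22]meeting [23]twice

2

The marked gap is the subject of "claimed".
Its filler is the fronted wh-phrase "which engineer", at word 2.
(The other dependency links word 10 to a gap after word 14.)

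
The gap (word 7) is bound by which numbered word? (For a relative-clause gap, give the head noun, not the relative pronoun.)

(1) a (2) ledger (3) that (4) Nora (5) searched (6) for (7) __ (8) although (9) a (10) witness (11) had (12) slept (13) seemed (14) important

2

The gap at 7 is the prepositional object of "searched", inside a relative clause.
The relative pronoun is "that" (word 3); it is bound by the head noun immediately before it.
Its filler is the head noun "ledger", at word 2.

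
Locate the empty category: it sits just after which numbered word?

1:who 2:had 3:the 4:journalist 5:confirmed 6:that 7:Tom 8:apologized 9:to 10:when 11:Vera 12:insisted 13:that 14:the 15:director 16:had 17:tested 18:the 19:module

9

The displaced element is "who" (word 1).
It is linked across 1 clause boundary (that).
It functions as the object of the preposition "to" of "apologized", so the gap sits immediately after word 9 ("to").
Base order: The journalist had confirmed that Tom apologized to who when Vera insisted that the director had tested the module.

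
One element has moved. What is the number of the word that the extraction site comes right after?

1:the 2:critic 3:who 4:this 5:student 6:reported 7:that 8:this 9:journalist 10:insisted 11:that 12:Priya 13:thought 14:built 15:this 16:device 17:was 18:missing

The displaced element is "the critic" (word 2).
It is linked across 3 clause boundaries (that → that → Ø).
It functions as the subject of "built", so the gap sits immediately after word 13 ("thought").
Base order: This student reported that this journalist insisted that Priya thought the critic built this device.

13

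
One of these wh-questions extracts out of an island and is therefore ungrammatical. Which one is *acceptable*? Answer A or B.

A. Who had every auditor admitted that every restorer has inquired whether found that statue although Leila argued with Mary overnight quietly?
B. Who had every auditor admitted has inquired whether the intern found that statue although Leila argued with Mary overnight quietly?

B

In A, the wh-phrase is extracted from inside a wh-island (introduced by "whether"), which blocks movement.
In B, the extraction path crosses only that-complement boundaries, which are transparent.
So B is grammatical.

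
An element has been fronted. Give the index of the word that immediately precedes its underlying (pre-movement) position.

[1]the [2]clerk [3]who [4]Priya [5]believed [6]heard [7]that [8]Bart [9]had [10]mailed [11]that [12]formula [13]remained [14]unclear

5

The displaced element is "the clerk" (word 2).
It is linked across 1 clause boundary (Ø).
It functions as the subject of "heard", so the gap sits immediately after word 5 ("believed").
Base order: Priya believed that the clerk heard that Bart had mailed that formula.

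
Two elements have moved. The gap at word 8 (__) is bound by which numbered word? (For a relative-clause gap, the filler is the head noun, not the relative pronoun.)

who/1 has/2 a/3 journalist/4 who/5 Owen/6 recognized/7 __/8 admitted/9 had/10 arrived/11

4

The marked gap is inside the relative clause, the direct object of "recognized".
Its filler is the head noun "journalist" (via "who"), at word 4.
(The other dependency links word 1 to a gap after word 9.)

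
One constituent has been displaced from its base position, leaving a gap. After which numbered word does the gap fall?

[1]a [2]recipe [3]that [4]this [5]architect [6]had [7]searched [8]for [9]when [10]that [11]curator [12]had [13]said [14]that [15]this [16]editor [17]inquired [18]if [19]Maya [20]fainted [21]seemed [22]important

The displaced element is "a recipe" (word 2).
It functions as the object of the preposition "for" of "searched", so the gap sits immediately after word 8 ("for").
Base order: This architect had searched for a recipe when that curator had said that this editor inquired if Maya fainted.

8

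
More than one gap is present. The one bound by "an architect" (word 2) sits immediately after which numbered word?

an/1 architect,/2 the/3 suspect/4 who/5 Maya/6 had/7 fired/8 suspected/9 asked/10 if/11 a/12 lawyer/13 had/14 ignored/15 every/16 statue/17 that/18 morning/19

The displaced element is "an architect" (word 2).
It is linked across 1 clause boundary (Ø).
It functions as the subject of "asked", so the gap sits immediately after word 9 ("suspected").
Base order: The suspect who Maya had fired suspected that an architect asked if a lawyer had ignored every statue that morning.

9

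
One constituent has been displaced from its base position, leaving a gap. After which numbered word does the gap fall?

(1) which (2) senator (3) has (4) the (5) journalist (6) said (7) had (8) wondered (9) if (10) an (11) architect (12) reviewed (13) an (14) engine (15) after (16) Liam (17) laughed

6

The displaced element is "which senator" (word 2).
It is linked across 1 clause boundary (Ø).
It functions as the subject of "wondered", so the gap sits immediately after word 6 ("said").
Base order: The journalist has said which senator had wondered if an architect reviewed an engine after Liam laughed.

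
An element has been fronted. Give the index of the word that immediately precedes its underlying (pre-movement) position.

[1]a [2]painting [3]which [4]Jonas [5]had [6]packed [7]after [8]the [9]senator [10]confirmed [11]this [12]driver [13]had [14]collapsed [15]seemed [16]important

6

The displaced element is "a painting" (word 2).
It functions as the direct object of "packed", so the gap sits immediately after word 6 ("packed").
Base order: Jonas had packed a painting after the senator confirmed this driver had collapsed.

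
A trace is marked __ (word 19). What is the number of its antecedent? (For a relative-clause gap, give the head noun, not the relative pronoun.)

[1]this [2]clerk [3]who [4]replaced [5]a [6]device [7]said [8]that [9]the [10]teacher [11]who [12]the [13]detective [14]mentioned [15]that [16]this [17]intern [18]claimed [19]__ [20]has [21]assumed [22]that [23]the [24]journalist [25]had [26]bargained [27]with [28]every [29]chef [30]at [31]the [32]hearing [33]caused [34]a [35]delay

The gap at 19 is the subject of "assumed", inside a relative clause.
The relative pronoun is "who" (word 11); it is bound by the head noun immediately before it.
Its filler is the head noun "teacher", at word 10.

10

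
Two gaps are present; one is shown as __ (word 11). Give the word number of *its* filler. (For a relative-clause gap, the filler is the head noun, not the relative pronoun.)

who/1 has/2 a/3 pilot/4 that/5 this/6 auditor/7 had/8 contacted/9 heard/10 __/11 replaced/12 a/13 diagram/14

1

The marked gap is the subject of "replaced".
Its filler is the fronted wh-phrase "who", at word 1.
(The other dependency links word 4 to a gap after word 9.)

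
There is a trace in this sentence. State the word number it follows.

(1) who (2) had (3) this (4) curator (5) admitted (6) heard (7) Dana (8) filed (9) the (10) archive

5

The displaced element is "who" (word 1).
It is linked across 1 clause boundary (Ø).
It functions as the subject of "heard", so the gap sits immediately after word 5 ("admitted").
Base order: This curator had admitted who heard Dana filed the archive.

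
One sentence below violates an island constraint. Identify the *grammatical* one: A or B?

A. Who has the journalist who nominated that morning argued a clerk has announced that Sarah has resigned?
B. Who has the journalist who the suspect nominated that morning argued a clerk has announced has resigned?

In A, the wh-phrase is extracted from inside a complex-NP island (relative clause) (introduced by "who"), which blocks movement.
In B, the extraction path crosses only that-complement boundaries, which are transparent.
So B is grammatical.

B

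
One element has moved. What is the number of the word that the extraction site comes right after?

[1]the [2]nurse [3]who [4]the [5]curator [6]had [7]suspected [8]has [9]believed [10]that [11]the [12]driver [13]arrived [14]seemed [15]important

The displaced element is "the nurse" (word 2).
It is linked across 1 clause boundary (Ø).
It functions as the subject of "believed", so the gap sits immediately after word 7 ("suspected").
Base order: The curator had suspected that the nurse has believed that the driver arrived.

7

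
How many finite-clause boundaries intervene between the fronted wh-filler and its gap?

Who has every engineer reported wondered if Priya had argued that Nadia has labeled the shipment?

"who" is extracted from the subject of "wondered".
Boundaries crossed, outermost first: [Ø] — 1 in total.

1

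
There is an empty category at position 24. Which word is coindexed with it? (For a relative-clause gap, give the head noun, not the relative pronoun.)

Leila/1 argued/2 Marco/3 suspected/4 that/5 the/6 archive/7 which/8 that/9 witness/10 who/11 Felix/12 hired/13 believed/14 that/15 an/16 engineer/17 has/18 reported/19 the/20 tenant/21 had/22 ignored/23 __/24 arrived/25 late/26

The gap at 24 is the object of "ignored", inside a relative clause.
The relative pronoun is "which" (word 8); it is bound by the head noun immediately before it.
Its filler is the head noun "archive", at word 7.

7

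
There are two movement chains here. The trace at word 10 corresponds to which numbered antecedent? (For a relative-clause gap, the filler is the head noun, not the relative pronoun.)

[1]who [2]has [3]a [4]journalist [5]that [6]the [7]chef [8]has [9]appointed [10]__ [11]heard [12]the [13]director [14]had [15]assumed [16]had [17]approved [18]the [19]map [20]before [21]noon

4

The marked gap is inside the relative clause, the direct object of "appointed".
Its filler is the head noun "journalist" (via "that"), at word 4.
(The other dependency links word 1 to a gap after word 15.)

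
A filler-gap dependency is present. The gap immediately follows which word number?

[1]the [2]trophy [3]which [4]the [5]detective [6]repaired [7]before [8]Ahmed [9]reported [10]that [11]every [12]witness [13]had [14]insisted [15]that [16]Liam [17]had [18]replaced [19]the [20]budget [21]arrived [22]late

The displaced element is "the trophy" (word 2).
It functions as the direct object of "repaired", so the gap sits immediately after word 6 ("repaired").
Base order: The detective repaired the trophy before Ahmed reported that every witness had insisted that Liam had replaced the budget.

6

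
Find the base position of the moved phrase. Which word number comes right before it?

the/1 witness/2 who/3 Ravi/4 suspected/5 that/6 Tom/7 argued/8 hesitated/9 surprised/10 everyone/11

8

The displaced element is "the witness" (word 2).
It is linked across 2 clause boundaries (that → Ø).
It functions as the subject of "hesitated", so the gap sits immediately after word 8 ("argued").
Base order: Ravi suspected that Tom argued the witness hesitated.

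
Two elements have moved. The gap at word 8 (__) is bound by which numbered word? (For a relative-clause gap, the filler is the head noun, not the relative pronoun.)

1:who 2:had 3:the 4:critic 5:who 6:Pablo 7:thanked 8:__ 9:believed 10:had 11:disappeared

The marked gap is inside the relative clause, the direct object of "thanked".
Its filler is the head noun "critic" (via "who"), at word 4.
(The other dependency links word 1 to a gap after word 9.)

4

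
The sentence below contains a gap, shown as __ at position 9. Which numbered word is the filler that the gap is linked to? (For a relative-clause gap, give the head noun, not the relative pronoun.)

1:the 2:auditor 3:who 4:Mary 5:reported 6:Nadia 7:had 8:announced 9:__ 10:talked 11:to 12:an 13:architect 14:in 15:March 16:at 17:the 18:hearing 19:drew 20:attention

2

The gap at 9 is the subject of "talked", inside a relative clause.
The relative pronoun is "who" (word 3); it is bound by the head noun immediately before it.
Its filler is the head noun "auditor", at word 2.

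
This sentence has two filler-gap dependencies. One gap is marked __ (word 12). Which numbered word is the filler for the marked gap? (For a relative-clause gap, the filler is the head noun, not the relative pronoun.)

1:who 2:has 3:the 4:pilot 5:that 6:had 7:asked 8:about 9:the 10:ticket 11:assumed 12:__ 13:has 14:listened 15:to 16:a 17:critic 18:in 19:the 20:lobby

1

The marked gap is the subject of "listened".
Its filler is the fronted wh-phrase "who", at word 1.
(The other dependency links word 4 to a gap after word 5.)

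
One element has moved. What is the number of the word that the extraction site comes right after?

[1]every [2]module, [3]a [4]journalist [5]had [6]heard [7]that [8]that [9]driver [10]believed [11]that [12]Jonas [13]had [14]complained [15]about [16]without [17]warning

15

The displaced element is "every module" (word 2).
It is linked across 2 clause boundaries (that → that).
It functions as the object of the preposition "about" of "complained", so the gap sits immediately after word 15 ("about").
Base order: A journalist had heard that that driver believed that Jonas had complained about every module without warning.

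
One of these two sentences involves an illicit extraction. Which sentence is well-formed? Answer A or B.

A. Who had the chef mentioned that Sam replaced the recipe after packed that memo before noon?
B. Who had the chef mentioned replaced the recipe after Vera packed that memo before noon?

B

In A, the wh-phrase is extracted from inside an adjunct island (introduced by "after"), which blocks movement.
In B, the extraction path crosses only that-complement boundaries, which are transparent.
So B is grammatical.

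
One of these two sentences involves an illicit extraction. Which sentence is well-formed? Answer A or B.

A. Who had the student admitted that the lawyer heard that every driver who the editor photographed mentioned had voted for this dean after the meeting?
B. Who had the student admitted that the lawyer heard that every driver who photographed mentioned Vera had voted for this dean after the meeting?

A

In B, the wh-phrase is extracted from inside a complex-NP island (relative clause) (introduced by "who"), which blocks movement.
In A, the extraction path crosses only that-complement boundaries, which are transparent.
So A is grammatical.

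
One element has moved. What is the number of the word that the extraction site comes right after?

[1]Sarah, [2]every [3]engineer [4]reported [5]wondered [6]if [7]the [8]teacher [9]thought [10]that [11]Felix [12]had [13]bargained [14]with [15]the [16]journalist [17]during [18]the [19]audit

The displaced element is "Sarah" (word 1).
It is linked across 1 clause boundary (Ø).
It functions as the subject of "wondered", so the gap sits immediately after word 4 ("reported").
Base order: Every engineer reported that Sarah wondered if the teacher thought that Felix had bargained with the journalist during the audit.

4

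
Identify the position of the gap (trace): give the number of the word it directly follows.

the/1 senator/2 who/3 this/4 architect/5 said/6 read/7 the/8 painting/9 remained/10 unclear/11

The displaced element is "the senator" (word 2).
It is linked across 1 clause boundary (Ø).
It functions as the subject of "read", so the gap sits immediately after word 6 ("said").
Base order: This architect said that the senator read the painting.

6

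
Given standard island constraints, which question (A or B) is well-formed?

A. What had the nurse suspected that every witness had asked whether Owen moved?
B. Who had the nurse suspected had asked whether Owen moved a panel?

B

In A, the wh-phrase is extracted from inside a wh-island (introduced by "whether"), which blocks movement.
In B, the extraction path crosses only that-complement boundaries, which are transparent.
So B is grammatical.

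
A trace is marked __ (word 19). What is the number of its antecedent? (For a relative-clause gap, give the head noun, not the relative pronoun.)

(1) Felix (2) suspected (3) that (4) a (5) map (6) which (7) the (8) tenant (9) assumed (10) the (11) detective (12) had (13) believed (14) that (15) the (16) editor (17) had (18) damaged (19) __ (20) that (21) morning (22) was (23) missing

5

The gap at 19 is the object of "damaged", inside a relative clause.
The relative pronoun is "which" (word 6); it is bound by the head noun immediately before it.
Its filler is the head noun "map", at word 5.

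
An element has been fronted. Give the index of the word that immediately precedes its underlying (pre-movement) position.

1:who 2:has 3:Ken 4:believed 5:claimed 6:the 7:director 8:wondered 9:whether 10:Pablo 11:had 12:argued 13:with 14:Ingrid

The displaced element is "who" (word 1).
It is linked across 1 clause boundary (Ø).
It functions as the subject of "claimed", so the gap sits immediately after word 4 ("believed").
Base order: Ken has believed who claimed the director wondered whether Pablo had argued with Ingrid.

4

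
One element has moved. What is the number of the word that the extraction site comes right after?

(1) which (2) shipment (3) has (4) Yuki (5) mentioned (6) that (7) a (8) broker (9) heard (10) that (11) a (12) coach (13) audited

The displaced element is "which shipment" (word 2).
It is linked across 2 clause boundaries (that → that).
It functions as the direct object of "audited", so the gap sits immediately after word 13 ("audited").
Base order: Yuki has mentioned that a broker heard that a coach audited which shipment.

13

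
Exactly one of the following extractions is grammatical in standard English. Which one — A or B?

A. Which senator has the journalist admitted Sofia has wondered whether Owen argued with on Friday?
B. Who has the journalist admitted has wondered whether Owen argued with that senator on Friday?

In A, the wh-phrase is extracted from inside a wh-island (introduced by "whether"), which blocks movement.
In B, the extraction path crosses only that-complement boundaries, which are transparent.
So B is grammatical.

B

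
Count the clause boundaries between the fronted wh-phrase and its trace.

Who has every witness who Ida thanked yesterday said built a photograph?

1

"who" is extracted from the subject of "built".
Boundaries crossed, outermost first: [Ø] — 1 in total.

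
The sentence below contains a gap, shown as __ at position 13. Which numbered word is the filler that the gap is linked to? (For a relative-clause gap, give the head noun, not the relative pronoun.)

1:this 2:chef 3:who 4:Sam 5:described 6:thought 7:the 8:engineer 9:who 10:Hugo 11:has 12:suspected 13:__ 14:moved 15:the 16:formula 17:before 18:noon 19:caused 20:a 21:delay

The gap at 13 is the subject of "moved", inside a relative clause.
The relative pronoun is "who" (word 9); it is bound by the head noun immediately before it.
Its filler is the head noun "engineer", at word 8.

8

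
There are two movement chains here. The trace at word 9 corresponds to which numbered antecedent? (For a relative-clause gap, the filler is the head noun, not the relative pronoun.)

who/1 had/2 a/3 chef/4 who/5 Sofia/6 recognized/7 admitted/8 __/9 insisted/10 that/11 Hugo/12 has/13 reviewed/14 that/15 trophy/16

The marked gap is the subject of "insisted".
Its filler is the fronted wh-phrase "who", at word 1.
(The other dependency links word 4 to a gap after word 7.)

1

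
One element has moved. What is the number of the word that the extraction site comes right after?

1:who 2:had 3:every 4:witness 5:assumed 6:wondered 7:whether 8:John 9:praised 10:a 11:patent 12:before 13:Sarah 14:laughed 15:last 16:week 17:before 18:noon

The displaced element is "who" (word 1).
It is linked across 1 clause boundary (Ø).
It functions as the subject of "wondered", so the gap sits immediately after word 5 ("assumed").
Base order: Every witness had assumed that who wondered whether John praised a patent before Sarah laughed last week before noon.

5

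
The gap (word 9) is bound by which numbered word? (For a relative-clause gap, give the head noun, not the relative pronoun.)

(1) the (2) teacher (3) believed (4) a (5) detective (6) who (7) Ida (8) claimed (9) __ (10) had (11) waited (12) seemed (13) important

5

The gap at 9 is the subject of "waited", inside a relative clause.
The relative pronoun is "who" (word 6); it is bound by the head noun immediately before it.
Its filler is the head noun "detective", at word 5.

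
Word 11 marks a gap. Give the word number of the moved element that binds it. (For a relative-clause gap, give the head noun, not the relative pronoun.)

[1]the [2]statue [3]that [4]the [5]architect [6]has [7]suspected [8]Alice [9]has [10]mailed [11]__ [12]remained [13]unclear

2

The gap at 11 is the object of "mailed", inside a relative clause.
The relative pronoun is "that" (word 3); it is bound by the head noun immediately before it.
Its filler is the head noun "statue", at word 2.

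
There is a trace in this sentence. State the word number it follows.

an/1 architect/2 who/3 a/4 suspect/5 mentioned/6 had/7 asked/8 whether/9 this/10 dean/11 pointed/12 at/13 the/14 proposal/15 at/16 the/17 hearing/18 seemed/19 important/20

The displaced element is "an architect" (word 2).
It is linked across 1 clause boundary (Ø).
It functions as the subject of "asked", so the gap sits immediately after word 6 ("mentioned").
Base order: A suspect mentioned that an architect had asked whether this dean pointed at the proposal at the hearing.

6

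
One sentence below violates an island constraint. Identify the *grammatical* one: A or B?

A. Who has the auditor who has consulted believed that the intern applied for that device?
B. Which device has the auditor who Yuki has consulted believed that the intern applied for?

B

In A, the wh-phrase is extracted from inside a complex-NP island (relative clause) (introduced by "who"), which blocks movement.
In B, the extraction path crosses only that-complement boundaries, which are transparent.
So B is grammatical.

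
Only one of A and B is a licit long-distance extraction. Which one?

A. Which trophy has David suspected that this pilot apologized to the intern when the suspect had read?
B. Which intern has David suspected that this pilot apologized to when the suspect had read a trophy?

In A, the wh-phrase is extracted from inside an adjunct island (introduced by "when"), which blocks movement.
In B, the extraction path crosses only that-complement boundaries, which are transparent.
So B is grammatical.

B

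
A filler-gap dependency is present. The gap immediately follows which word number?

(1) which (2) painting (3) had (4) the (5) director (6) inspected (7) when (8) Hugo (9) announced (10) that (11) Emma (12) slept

The displaced element is "which painting" (word 2).
It functions as the direct object of "inspected", so the gap sits immediately after word 6 ("inspected").
Base order: The director had inspected which painting when Hugo announced that Emma slept.

6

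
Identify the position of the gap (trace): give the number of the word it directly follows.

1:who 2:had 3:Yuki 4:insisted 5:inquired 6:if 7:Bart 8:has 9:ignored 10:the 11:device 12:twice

4

The displaced element is "who" (word 1).
It is linked across 1 clause boundary (Ø).
It functions as the subject of "inquired", so the gap sits immediately after word 4 ("insisted").
Base order: Yuki had insisted that who inquired if Bart has ignored the device twice.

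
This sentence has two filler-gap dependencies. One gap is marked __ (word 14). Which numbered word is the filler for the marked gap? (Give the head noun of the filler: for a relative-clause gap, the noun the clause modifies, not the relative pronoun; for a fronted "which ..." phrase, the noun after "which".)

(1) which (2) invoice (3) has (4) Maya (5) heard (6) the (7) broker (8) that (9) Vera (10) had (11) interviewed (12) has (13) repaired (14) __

The marked gap is the direct object of "repaired".
Its filler is the fronted wh-phrase "which invoice", at word 2.
(The other dependency links word 7 to a gap after word 11.)

2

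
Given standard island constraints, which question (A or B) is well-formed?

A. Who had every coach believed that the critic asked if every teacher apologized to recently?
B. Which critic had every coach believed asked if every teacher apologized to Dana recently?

B

In A, the wh-phrase is extracted from inside a wh-island (introduced by "if"), which blocks movement.
In B, the extraction path crosses only that-complement boundaries, which are transparent.
So B is grammatical.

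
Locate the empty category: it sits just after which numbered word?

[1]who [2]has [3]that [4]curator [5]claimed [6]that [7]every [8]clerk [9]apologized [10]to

10

The displaced element is "who" (word 1).
It is linked across 1 clause boundary (that).
It functions as the object of the preposition "to" of "apologized", so the gap sits immediately after word 10 ("to").
Base order: That curator has claimed that every clerk apologized to who.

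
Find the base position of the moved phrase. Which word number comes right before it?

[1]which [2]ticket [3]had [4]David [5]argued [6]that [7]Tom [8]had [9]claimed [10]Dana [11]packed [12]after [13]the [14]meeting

11

The displaced element is "which ticket" (word 2).
It is linked across 2 clause boundaries (that → Ø).
It functions as the direct object of "packed", so the gap sits immediately after word 11 ("packed").
Base order: David had argued that Tom had claimed Dana packed which ticket after the meeting.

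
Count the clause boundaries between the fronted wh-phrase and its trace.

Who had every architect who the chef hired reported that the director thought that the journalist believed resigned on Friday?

3

"who" is extracted from the subject of "resigned".
Boundaries crossed, outermost first: [that], [that], [Ø] — 3 in total.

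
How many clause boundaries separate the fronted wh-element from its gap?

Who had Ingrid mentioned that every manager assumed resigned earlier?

"who" is extracted from the subject of "resigned".
Boundaries crossed, outermost first: [that], [Ø] — 2 in total.

2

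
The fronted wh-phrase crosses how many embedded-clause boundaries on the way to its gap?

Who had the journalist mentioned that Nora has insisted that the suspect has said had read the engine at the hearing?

"who" is extracted from the subject of "read".
Boundaries crossed, outermost first: [that], [that], [Ø] — 3 in total.

3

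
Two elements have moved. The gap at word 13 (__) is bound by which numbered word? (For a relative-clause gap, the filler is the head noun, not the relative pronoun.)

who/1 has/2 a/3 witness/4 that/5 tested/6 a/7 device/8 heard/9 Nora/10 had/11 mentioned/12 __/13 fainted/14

The marked gap is the subject of "fainted".
Its filler is the fronted wh-phrase "who", at word 1.
(The other dependency links word 4 to a gap after word 5.)

1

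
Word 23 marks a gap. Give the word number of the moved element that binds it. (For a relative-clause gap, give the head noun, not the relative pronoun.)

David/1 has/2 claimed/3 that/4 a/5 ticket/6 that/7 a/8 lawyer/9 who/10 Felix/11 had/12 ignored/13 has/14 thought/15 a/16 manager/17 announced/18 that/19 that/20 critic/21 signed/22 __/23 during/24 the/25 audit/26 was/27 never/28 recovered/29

The gap at 23 is the object of "signed", inside a relative clause.
The relative pronoun is "that" (word 7); it is bound by the head noun immediately before it.
Its filler is the head noun "ticket", at word 6.

6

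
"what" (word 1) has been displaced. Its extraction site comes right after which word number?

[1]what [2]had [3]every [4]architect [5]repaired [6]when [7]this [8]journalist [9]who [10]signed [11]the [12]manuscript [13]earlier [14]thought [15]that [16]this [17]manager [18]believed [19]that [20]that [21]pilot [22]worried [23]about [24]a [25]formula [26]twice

5

The displaced element is "what" (word 1).
It functions as the direct object of "repaired", so the gap sits immediately after word 5 ("repaired").
Base order: Every architect had repaired what when this journalist who signed the manuscript earlier thought that this manager believed that that pilot worried about a formula twice.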